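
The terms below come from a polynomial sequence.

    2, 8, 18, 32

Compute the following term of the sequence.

50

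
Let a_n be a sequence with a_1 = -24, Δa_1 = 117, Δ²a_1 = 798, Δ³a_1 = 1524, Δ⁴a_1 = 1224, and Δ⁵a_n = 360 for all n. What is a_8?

121293

Build the table forward from the leading diagonal:
D5: 360, 360, 360, 360, 360, 360, 360, 360
D4: 1224, 1584, 1944, 2304, 2664, 3024, 3384, 3744
D3: 1524, 2748, 4332, 6276, 8580, 11244, 14268, 17652
D2: 798, 2322, 5070, 9402, 15678, 24258, 35502, 49770
D1: 117, 915, 3237, 8307, 17709, 33387, 57645, 93147
a: -24, 93, 1008, 4245, 12552, 30261, 63648, 121293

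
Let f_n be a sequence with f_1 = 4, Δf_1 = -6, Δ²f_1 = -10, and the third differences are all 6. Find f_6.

-66

Build the table forward from the leading diagonal:
D3: 6, 6, 6, 6, 6, 6
D2: -10, -4, 2, 8, 14, 20
D1: -6, -16, -20, -18, -10, 4
f: 4, -2, -18, -38, -56, -66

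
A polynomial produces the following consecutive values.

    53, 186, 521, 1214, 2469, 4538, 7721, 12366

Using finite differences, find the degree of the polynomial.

4

133, 335, 693, 1255, 2069, 3183, 4645
202, 358, 562, 814, 1114, 1462
156, 204, 252, 300, 348
48, 48, 48, 48
The fourth differences are constant, so the polynomial has degree 4.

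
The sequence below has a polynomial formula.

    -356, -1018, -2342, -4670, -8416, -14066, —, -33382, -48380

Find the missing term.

Using the first 6 terms:
-662  -1324  -2328  -3746  -5650
-662  -1004  -1418  -1904
-342  -414  -486
-72  -72
Constant fourth difference = -72.
Extend forward: -486 − 72 = -558;  -1904 − 558 = -2462;  -5650 − 2462 = -8112;  -14066 − 8112 = -22178

-22178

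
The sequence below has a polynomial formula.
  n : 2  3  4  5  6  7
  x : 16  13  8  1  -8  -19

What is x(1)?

17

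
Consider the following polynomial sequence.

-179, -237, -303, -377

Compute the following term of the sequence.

D1: -58, -66, -74
D2: -8, -8
Constant second difference = -8, so extend:
-74 − 8 = -82;  -377 − 82 = -459

-459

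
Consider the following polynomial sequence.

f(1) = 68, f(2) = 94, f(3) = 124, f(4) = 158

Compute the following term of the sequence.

196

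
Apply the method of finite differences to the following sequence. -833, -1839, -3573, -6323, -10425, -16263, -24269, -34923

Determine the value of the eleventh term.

-88293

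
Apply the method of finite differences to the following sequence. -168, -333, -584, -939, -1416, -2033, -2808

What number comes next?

-3759

D1: -165 , -251 , -355 , -477 , -617 , -775
D2: -86 , -104 , -122 , -140 , -158
D3: -18 , -18 , -18 , -18
Third differences constant at -18.
-158 − 18 = -176;  -775 − 176 = -951;  -2808 − 951 = -3759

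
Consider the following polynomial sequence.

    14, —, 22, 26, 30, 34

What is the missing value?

18

Using the last 4 terms:
First differences: 4, 4, 4
Constant first difference = 4.
Extend backward: 22 − 4 = 18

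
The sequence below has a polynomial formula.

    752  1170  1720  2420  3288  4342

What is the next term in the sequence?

5600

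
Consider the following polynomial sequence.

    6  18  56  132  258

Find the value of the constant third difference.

Δ: 12, 38, 76, 126
Δ²: 26, 38, 50
Δ³: 12, 12

12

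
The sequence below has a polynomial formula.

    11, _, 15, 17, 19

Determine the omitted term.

13

Using the last 3 terms:
Δ: 2, 2
Constant first difference = 2.
Extend backward: 15 − 2 = 13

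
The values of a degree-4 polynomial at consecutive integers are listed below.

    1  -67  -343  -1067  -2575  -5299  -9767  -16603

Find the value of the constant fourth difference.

-96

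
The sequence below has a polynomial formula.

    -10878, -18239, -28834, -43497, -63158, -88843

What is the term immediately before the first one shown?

-6013

Δ: -7361  -10595  -14663  -19661  -25685
Δ²: -3234  -4068  -4998  -6024
Δ³: -834  -930  -1026
Δ⁴: -96  -96
The fourth differences are constant at -96.
Work back: -834 + 96 = -738;  -3234 + 738 = -2496;  -7361 + 2496 = -4865;  -10878 + 4865 = -6013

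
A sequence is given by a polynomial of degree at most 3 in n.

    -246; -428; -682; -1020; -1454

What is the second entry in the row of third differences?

Δ: -182, -254, -338, -434
Δ²: -72, -84, -96
Δ³: -12, -12

-12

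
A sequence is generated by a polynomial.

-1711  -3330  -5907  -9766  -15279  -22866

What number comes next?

-32995

-1619  -2577  -3859  -5513  -7587
-958  -1282  -1654  -2074
-324  -372  -420
-48  -48
Fourth differences constant at -48.
-420 − 48 = -468;  -2074 − 468 = -2542;  -7587 − 2542 = -10129;  -22866 − 10129 = -32995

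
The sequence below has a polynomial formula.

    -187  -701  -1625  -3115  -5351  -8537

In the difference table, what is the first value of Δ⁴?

-24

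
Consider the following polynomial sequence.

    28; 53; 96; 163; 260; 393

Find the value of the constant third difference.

6

Δ: 25, 43, 67, 97, 133
Δ²: 18, 24, 30, 36
Δ³: 6, 6, 6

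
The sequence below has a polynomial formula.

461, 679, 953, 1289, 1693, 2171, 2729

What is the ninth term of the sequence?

D1: 218, 274, 336, 404, 478, 558
D2: 56, 62, 68, 74, 80
D3: 6, 6, 6, 6
Constant third difference = 6, so extend:
80 + 6 = 86;  558 + 86 = 644;  2729 + 644 = 3373
86 + 6 = 92;  644 + 92 = 736;  3373 + 736 = 4109

4109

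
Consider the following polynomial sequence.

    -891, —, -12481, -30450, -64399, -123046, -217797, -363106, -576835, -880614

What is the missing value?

-4102

Using the last 8 terms:
-17969  -33949  -58647  -94751  -145309  -213729  -303779
-15980  -24698  -36104  -50558  -68420  -90050
-8718  -11406  -14454  -17862  -21630
-2688  -3048  -3408  -3768
-360  -360  -360
Constant fifth difference = -360.
Extend backward: -2688 + 360 = -2328;  -8718 + 2328 = -6390;  -15980 + 6390 = -9590;  -17969 + 9590 = -8379;  -12481 + 8379 = -4102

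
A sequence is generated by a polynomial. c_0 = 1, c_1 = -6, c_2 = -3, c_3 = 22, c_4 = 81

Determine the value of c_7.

-7, 3, 25, 59
10, 22, 34
12, 12
Constant third difference = 12, so extend:
34 + 12 = 46;  59 + 46 = 105;  81 + 105 = 186
46 + 12 = 58;  105 + 58 = 163;  186 + 163 = 349
58 + 12 = 70;  163 + 70 = 233;  349 + 233 = 582

582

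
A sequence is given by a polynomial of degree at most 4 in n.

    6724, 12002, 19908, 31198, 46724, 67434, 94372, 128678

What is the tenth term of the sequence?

224434

D1: 5278 , 7906 , 11290 , 15526 , 20710 , 26938 , 34306
D2: 2628 , 3384 , 4236 , 5184 , 6228 , 7368
D3: 756 , 852 , 948 , 1044 , 1140
D4: 96 , 96 , 96 , 96
The fourth differences are constant (96).
1140 + 96 = 1236;  7368 + 1236 = 8604;  34306 + 8604 = 42910;  128678 + 42910 = 171588
1236 + 96 = 1332;  8604 + 1332 = 9936;  42910 + 9936 = 52846;  171588 + 52846 = 224434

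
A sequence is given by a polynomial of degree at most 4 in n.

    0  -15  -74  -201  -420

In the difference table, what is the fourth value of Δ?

Δ: -15, -59, -127, -219
Δ²: -44, -68, -92
Δ³: -24, -24

-219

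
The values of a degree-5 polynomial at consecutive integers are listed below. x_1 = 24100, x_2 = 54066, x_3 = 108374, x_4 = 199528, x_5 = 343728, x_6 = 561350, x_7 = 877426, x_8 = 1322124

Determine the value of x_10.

2746618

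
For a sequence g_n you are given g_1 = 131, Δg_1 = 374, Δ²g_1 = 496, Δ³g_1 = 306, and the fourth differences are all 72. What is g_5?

5899

Build the table forward from the leading diagonal:
Δ⁴: 72, 72, 72, 72, 72
Δ³: 306, 378, 450, 522, 594
Δ²: 496, 802, 1180, 1630, 2152
Δ: 374, 870, 1672, 2852, 4482
g: 131, 505, 1375, 3047, 5899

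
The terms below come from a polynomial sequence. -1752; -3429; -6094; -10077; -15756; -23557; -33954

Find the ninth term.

-64672

Δ: -1677  -2665  -3983  -5679  -7801  -10397
Δ²: -988  -1318  -1696  -2122  -2596
Δ³: -330  -378  -426  -474
Δ⁴: -48  -48  -48
Constant fourth difference = -48, so extend:
-474 − 48 = -522;  -2596 − 522 = -3118;  -10397 − 3118 = -13515;  -33954 − 13515 = -47469
-522 − 48 = -570;  -3118 − 570 = -3688;  -13515 − 3688 = -17203;  -47469 − 17203 = -64672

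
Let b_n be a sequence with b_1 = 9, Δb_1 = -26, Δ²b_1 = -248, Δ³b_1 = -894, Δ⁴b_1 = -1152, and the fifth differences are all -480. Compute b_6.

Build the table forward from the leading diagonal:
Δ⁵: -480  -480  -480  -480  -480  -480
Δ⁴: -1152  -1632  -2112  -2592  -3072  -3552
Δ³: -894  -2046  -3678  -5790  -8382  -11454
Δ²: -248  -1142  -3188  -6866  -12656  -21038
Δ: -26  -274  -1416  -4604  -11470  -24126
b: 9  -17  -291  -1707  -6311  -17781

-17781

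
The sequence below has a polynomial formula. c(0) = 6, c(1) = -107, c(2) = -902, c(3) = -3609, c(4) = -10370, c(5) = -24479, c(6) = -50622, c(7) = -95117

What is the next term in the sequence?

-166154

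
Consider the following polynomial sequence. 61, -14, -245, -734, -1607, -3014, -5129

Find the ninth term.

First differences: -75, -231, -489, -873, -1407, -2115
Second differences: -156, -258, -384, -534, -708
Third differences: -102, -126, -150, -174
Fourth differences: -24, -24, -24
Constant fourth difference = -24, so extend:
-174 − 24 = -198;  -708 − 198 = -906;  -2115 − 906 = -3021;  -5129 − 3021 = -8150
-198 − 24 = -222;  -906 − 222 = -1128;  -3021 − 1128 = -4149;  -8150 − 4149 = -12299

-12299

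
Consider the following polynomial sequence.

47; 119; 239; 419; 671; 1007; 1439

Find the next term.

1979

D1: 72 , 120 , 180 , 252 , 336 , 432
D2: 48 , 60 , 72 , 84 , 96
D3: 12 , 12 , 12 , 12
Constant third difference = 12, so extend:
96 + 12 = 108;  432 + 108 = 540;  1439 + 540 = 1979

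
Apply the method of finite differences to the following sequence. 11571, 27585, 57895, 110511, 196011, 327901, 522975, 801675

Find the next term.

D1: 16014, 30310, 52616, 85500, 131890, 195074, 278700
D2: 14296, 22306, 32884, 46390, 63184, 83626
D3: 8010, 10578, 13506, 16794, 20442
D4: 2568, 2928, 3288, 3648
D5: 360, 360, 360
The fifth differences are constant (360).
3648 + 360 = 4008;  20442 + 4008 = 24450;  83626 + 24450 = 108076;  278700 + 108076 = 386776;  801675 + 386776 = 1188451

1188451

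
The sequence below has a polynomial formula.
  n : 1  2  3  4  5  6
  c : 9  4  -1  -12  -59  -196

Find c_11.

-5801

D1: -5  -5  -11  -47  -137
D2: 0  -6  -36  -90
D3: -6  -30  -54
D4: -24  -24
The fourth differences are constant (-24).
-54 − 24 = -78;  -90 − 78 = -168;  -137 − 168 = -305;  -196 − 305 = -501
-78 − 24 = -102;  -168 − 102 = -270;  -305 − 270 = -575;  -501 − 575 = -1076
-102 − 24 = -126;  -270 − 126 = -396;  -575 − 396 = -971;  -1076 − 971 = -2047
-126 − 24 = -150;  -396 − 150 = -546;  -971 − 546 = -1517;  -2047 − 1517 = -3564
-150 − 24 = -174;  -546 − 174 = -720;  -1517 − 720 = -2237;  -3564 − 2237 = -5801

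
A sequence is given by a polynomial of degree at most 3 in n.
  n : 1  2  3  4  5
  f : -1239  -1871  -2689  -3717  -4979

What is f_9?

Δ: -632, -818, -1028, -1262
Δ²: -186, -210, -234
Δ³: -24, -24
The third differences are constant (-24).
-234 − 24 = -258;  -1262 − 258 = -1520;  -4979 − 1520 = -6499
-258 − 24 = -282;  -1520 − 282 = -1802;  -6499 − 1802 = -8301
-282 − 24 = -306;  -1802 − 306 = -2108;  -8301 − 2108 = -10409
-306 − 24 = -330;  -2108 − 330 = -2438;  -10409 − 2438 = -12847

-12847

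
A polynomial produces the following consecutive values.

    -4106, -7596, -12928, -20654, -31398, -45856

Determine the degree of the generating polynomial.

-3490, -5332, -7726, -10744, -14458
-1842, -2394, -3018, -3714
-552, -624, -696
-72, -72
The fourth differences are constant, so the polynomial has degree 4.

4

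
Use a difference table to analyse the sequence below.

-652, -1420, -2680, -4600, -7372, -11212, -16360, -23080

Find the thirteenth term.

-91180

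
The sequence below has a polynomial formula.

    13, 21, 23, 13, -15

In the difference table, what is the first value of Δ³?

-6

First differences: 8, 2, -10, -28
Second differences: -6, -12, -18
Third differences: -6, -6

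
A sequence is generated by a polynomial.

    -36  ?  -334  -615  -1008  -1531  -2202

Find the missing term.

-147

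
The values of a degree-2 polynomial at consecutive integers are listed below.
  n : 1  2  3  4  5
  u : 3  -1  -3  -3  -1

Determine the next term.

Δ: -4, -2, 0, 2
Δ²: 2, 2, 2
The second differences are constant (2).
2 + 2 = 4;  -1 + 4 = 3

3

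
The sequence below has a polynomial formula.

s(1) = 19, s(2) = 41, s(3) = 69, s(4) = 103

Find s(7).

241

D1: 22, 28, 34
D2: 6, 6
Constant second difference = 6, so extend:
34 + 6 = 40;  103 + 40 = 143
40 + 6 = 46;  143 + 46 = 189
46 + 6 = 52;  189 + 52 = 241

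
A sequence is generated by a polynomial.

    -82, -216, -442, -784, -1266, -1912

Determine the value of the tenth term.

-134, -226, -342, -482, -646
-92, -116, -140, -164
-24, -24, -24
Constant third difference = -24, so extend:
-164 − 24 = -188;  -646 − 188 = -834;  -1912 − 834 = -2746
-188 − 24 = -212;  -834 − 212 = -1046;  -2746 − 1046 = -3792
-212 − 24 = -236;  -1046 − 236 = -1282;  -3792 − 1282 = -5074
-236 − 24 = -260;  -1282 − 260 = -1542;  -5074 − 1542 = -6616

-6616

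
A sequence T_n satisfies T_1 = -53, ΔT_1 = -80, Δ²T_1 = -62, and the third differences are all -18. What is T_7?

Build the table forward from the leading diagonal:
D3: -18  -18  -18  -18  -18  -18  -18
D2: -62  -80  -98  -116  -134  -152  -170
D1: -80  -142  -222  -320  -436  -570  -722
T: -53  -133  -275  -497  -817  -1253  -1823

-1823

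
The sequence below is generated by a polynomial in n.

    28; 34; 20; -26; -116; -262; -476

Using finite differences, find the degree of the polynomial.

3

Δ: 6, -14, -46, -90, -146, -214
Δ²: -20, -32, -44, -56, -68
Δ³: -12, -12, -12, -12
The third differences are constant, so the polynomial has degree 3.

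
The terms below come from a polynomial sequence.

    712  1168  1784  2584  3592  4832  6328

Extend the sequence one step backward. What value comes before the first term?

456  616  800  1008  1240  1496
160  184  208  232  256
24  24  24  24
The third differences are constant at 24.
Work back: 160 − 24 = 136;  456 − 136 = 320;  712 − 320 = 392

392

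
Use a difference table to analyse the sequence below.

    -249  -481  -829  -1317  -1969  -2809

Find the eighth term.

-5149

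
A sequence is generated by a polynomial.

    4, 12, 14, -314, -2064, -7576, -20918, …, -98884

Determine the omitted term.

-48366

Using the first 7 terms:
First differences: 8  2  -328  -1750  -5512  -13342
Second differences: -6  -330  -1422  -3762  -7830
Third differences: -324  -1092  -2340  -4068
Fourth differences: -768  -1248  -1728
Fifth differences: -480  -480
Constant fifth difference = -480.
Extend forward: -1728 − 480 = -2208;  -4068 − 2208 = -6276;  -7830 − 6276 = -14106;  -13342 − 14106 = -27448;  -20918 − 27448 = -48366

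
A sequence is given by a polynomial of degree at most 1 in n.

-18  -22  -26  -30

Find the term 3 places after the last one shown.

-42

-4  -4  -4
First differences constant at -4.
-30 − 4 = -34
-34 − 4 = -38
-38 − 4 = -42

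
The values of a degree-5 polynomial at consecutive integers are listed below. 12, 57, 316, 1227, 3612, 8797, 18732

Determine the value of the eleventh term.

First differences: 45, 259, 911, 2385, 5185, 9935
Second differences: 214, 652, 1474, 2800, 4750
Third differences: 438, 822, 1326, 1950
Fourth differences: 384, 504, 624
Fifth differences: 120, 120
The fifth differences are constant (120).
624 + 120 = 744;  1950 + 744 = 2694;  4750 + 2694 = 7444;  9935 + 7444 = 17379;  18732 + 17379 = 36111
744 + 120 = 864;  2694 + 864 = 3558;  7444 + 3558 = 11002;  17379 + 11002 = 28381;  36111 + 28381 = 64492
864 + 120 = 984;  3558 + 984 = 4542;  11002 + 4542 = 15544;  28381 + 15544 = 43925;  64492 + 43925 = 108417
984 + 120 = 1104;  4542 + 1104 = 5646;  15544 + 5646 = 21190;  43925 + 21190 = 65115;  108417 + 65115 = 173532

173532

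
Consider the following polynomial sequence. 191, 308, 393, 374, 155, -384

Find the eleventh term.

-13759

D1: 117  85  -19  -219  -539
D2: -32  -104  -200  -320
D3: -72  -96  -120
D4: -24  -24
The fourth differences are constant (-24).
-120 − 24 = -144;  -320 − 144 = -464;  -539 − 464 = -1003;  -384 − 1003 = -1387
-144 − 24 = -168;  -464 − 168 = -632;  -1003 − 632 = -1635;  -1387 − 1635 = -3022
-168 − 24 = -192;  -632 − 192 = -824;  -1635 − 824 = -2459;  -3022 − 2459 = -5481
-192 − 24 = -216;  -824 − 216 = -1040;  -2459 − 1040 = -3499;  -5481 − 3499 = -8980
-216 − 24 = -240;  -1040 − 240 = -1280;  -3499 − 1280 = -4779;  -8980 − 4779 = -13759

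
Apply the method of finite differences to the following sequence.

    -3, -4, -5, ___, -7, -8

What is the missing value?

Using the first 3 terms:
First differences: -1, -1
Constant first difference = -1.
Extend forward: -5 − 1 = -6

-6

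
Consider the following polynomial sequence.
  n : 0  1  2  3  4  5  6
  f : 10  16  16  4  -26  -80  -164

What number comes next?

-284

First differences: 6, 0, -12, -30, -54, -84
Second differences: -6, -12, -18, -24, -30
Third differences: -6, -6, -6, -6
Third differences constant at -6.
-30 − 6 = -36;  -84 − 36 = -120;  -164 − 120 = -284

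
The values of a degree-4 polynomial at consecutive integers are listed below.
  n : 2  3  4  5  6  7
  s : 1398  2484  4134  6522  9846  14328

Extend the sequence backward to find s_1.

D1: 1086, 1650, 2388, 3324, 4482
D2: 564, 738, 936, 1158
D3: 174, 198, 222
D4: 24, 24
The fourth differences are constant at 24.
Work back: 174 − 24 = 150;  564 − 150 = 414;  1086 − 414 = 672;  1398 − 672 = 726

726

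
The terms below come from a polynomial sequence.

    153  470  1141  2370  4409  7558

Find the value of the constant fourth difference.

48

D1: 317, 671, 1229, 2039, 3149
D2: 354, 558, 810, 1110
D3: 204, 252, 300
D4: 48, 48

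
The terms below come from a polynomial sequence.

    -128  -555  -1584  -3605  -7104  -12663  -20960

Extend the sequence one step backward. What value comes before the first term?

-427, -1029, -2021, -3499, -5559, -8297
-602, -992, -1478, -2060, -2738
-390, -486, -582, -678
-96, -96, -96
The fourth differences are constant at -96.
Work back: -390 + 96 = -294;  -602 + 294 = -308;  -427 + 308 = -119;  -128 + 119 = -9

-9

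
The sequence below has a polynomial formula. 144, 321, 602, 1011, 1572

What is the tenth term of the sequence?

D1: 177, 281, 409, 561
D2: 104, 128, 152
D3: 24, 24
Constant third difference = 24, so extend:
152 + 24 = 176;  561 + 176 = 737;  1572 + 737 = 2309
176 + 24 = 200;  737 + 200 = 937;  2309 + 937 = 3246
200 + 24 = 224;  937 + 224 = 1161;  3246 + 1161 = 4407
224 + 24 = 248;  1161 + 248 = 1409;  4407 + 1409 = 5816
248 + 24 = 272;  1409 + 272 = 1681;  5816 + 1681 = 7497

7497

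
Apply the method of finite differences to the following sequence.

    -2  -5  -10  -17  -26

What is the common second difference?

Δ: -3, -5, -7, -9
Δ²: -2, -2, -2

-2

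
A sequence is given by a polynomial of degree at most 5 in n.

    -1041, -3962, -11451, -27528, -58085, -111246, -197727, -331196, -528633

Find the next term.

D1: -2921 , -7489 , -16077 , -30557 , -53161 , -86481 , -133469 , -197437
D2: -4568 , -8588 , -14480 , -22604 , -33320 , -46988 , -63968
D3: -4020 , -5892 , -8124 , -10716 , -13668 , -16980
D4: -1872 , -2232 , -2592 , -2952 , -3312
D5: -360 , -360 , -360 , -360
Fifth differences constant at -360.
-3312 − 360 = -3672;  -16980 − 3672 = -20652;  -63968 − 20652 = -84620;  -197437 − 84620 = -282057;  -528633 − 282057 = -810690

-810690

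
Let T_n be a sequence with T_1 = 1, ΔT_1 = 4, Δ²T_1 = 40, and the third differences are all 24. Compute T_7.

Build the table forward from the leading diagonal:
Third differences: 24, 24, 24, 24, 24, 24, 24
Second differences: 40, 64, 88, 112, 136, 160, 184
First differences: 4, 44, 108, 196, 308, 444, 604
T: 1, 5, 49, 157, 353, 661, 1105

1105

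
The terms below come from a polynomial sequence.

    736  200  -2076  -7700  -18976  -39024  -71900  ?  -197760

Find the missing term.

Using the first 7 terms:
-536  -2276  -5624  -11276  -20048  -32876
-1740  -3348  -5652  -8772  -12828
-1608  -2304  -3120  -4056
-696  -816  -936
-120  -120
Constant fifth difference = -120.
Extend forward: -936 − 120 = -1056;  -4056 − 1056 = -5112;  -12828 − 5112 = -17940;  -32876 − 17940 = -50816;  -71900 − 50816 = -122716

-122716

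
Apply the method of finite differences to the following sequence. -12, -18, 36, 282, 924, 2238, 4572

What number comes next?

8346

First differences: -6  54  246  642  1314  2334
Second differences: 60  192  396  672  1020
Third differences: 132  204  276  348
Fourth differences: 72  72  72
Fourth differences constant at 72.
348 + 72 = 420;  1020 + 420 = 1440;  2334 + 1440 = 3774;  4572 + 3774 = 8346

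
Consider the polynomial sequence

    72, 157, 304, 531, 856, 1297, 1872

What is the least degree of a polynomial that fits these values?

3

First differences: 85, 147, 227, 325, 441, 575
Second differences: 62, 80, 98, 116, 134
Third differences: 18, 18, 18, 18
The third differences are constant, so the polynomial has degree 3.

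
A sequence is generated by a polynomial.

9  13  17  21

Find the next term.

25

D1: 4, 4, 4
Constant first difference = 4, so extend:
21 + 4 = 25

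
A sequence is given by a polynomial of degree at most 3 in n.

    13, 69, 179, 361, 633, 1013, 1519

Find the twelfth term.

6569

56 , 110 , 182 , 272 , 380 , 506
54 , 72 , 90 , 108 , 126
18 , 18 , 18 , 18
The third differences are constant (18).
126 + 18 = 144;  506 + 144 = 650;  1519 + 650 = 2169
144 + 18 = 162;  650 + 162 = 812;  2169 + 812 = 2981
162 + 18 = 180;  812 + 180 = 992;  2981 + 992 = 3973
180 + 18 = 198;  992 + 198 = 1190;  3973 + 1190 = 5163
198 + 18 = 216;  1190 + 216 = 1406;  5163 + 1406 = 6569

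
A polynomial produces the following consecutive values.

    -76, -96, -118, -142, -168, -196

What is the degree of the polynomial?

2

First differences: -20, -22, -24, -26, -28
Second differences: -2, -2, -2, -2
The second differences are constant, so the polynomial has degree 2.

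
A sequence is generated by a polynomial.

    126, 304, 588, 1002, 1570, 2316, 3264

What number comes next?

4438

First differences: 178  284  414  568  746  948
Second differences: 106  130  154  178  202
Third differences: 24  24  24  24
The third differences are constant (24).
202 + 24 = 226;  948 + 226 = 1174;  3264 + 1174 = 4438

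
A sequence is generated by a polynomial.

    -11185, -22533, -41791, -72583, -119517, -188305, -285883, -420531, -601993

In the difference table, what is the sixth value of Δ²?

-37070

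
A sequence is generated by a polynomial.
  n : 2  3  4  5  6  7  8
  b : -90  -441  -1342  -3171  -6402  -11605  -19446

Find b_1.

-7

Δ: -351, -901, -1829, -3231, -5203, -7841
Δ²: -550, -928, -1402, -1972, -2638
Δ³: -378, -474, -570, -666
Δ⁴: -96, -96, -96
The fourth differences are constant at -96.
Work back: -378 + 96 = -282;  -550 + 282 = -268;  -351 + 268 = -83;  -90 + 83 = -7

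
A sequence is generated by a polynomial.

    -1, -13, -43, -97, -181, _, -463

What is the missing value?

Using the first 5 terms:
-12  -30  -54  -84
-18  -24  -30
-6  -6
Constant third difference = -6.
Extend forward: -30 − 6 = -36;  -84 − 36 = -120;  -181 − 120 = -301

-301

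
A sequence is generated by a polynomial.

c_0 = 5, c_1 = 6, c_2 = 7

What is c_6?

1, 1
Constant first difference = 1, so extend:
7 + 1 = 8
8 + 1 = 9
9 + 1 = 10
10 + 1 = 11

11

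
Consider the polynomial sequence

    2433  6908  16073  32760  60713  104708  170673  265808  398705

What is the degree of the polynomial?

5

4475, 9165, 16687, 27953, 43995, 65965, 95135, 132897
4690, 7522, 11266, 16042, 21970, 29170, 37762
2832, 3744, 4776, 5928, 7200, 8592
912, 1032, 1152, 1272, 1392
120, 120, 120, 120
The fifth differences are constant, so the polynomial has degree 5.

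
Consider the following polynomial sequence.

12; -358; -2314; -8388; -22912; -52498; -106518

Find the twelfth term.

-370 , -1956 , -6074 , -14524 , -29586 , -54020
-1586 , -4118 , -8450 , -15062 , -24434
-2532 , -4332 , -6612 , -9372
-1800 , -2280 , -2760
-480 , -480
Constant fifth difference = -480, so extend:
-2760 − 480 = -3240;  -9372 − 3240 = -12612;  -24434 − 12612 = -37046;  -54020 − 37046 = -91066;  -106518 − 91066 = -197584
-3240 − 480 = -3720;  -12612 − 3720 = -16332;  -37046 − 16332 = -53378;  -91066 − 53378 = -144444;  -197584 − 144444 = -342028
-3720 − 480 = -4200;  -16332 − 4200 = -20532;  -53378 − 20532 = -73910;  -144444 − 73910 = -218354;  -342028 − 218354 = -560382
-4200 − 480 = -4680;  -20532 − 4680 = -25212;  -73910 − 25212 = -99122;  -218354 − 99122 = -317476;  -560382 − 317476 = -877858
-4680 − 480 = -5160;  -25212 − 5160 = -30372;  -99122 − 30372 = -129494;  -317476 − 129494 = -446970;  -877858 − 446970 = -1324828

-1324828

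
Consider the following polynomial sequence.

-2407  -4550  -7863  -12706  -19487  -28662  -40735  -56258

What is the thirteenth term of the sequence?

First differences: -2143, -3313, -4843, -6781, -9175, -12073, -15523
Second differences: -1170, -1530, -1938, -2394, -2898, -3450
Third differences: -360, -408, -456, -504, -552
Fourth differences: -48, -48, -48, -48
Fourth differences constant at -48.
-552 − 48 = -600;  -3450 − 600 = -4050;  -15523 − 4050 = -19573;  -56258 − 19573 = -75831
-600 − 48 = -648;  -4050 − 648 = -4698;  -19573 − 4698 = -24271;  -75831 − 24271 = -100102
-648 − 48 = -696;  -4698 − 696 = -5394;  -24271 − 5394 = -29665;  -100102 − 29665 = -129767
-696 − 48 = -744;  -5394 − 744 = -6138;  -29665 − 6138 = -35803;  -129767 − 35803 = -165570
-744 − 48 = -792;  -6138 − 792 = -6930;  -35803 − 6930 = -42733;  -165570 − 42733 = -208303

-208303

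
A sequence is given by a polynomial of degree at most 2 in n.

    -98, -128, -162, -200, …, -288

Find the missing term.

Using the first 4 terms:
D1: -30, -34, -38
D2: -4, -4
Constant second difference = -4.
Extend forward: -38 − 4 = -42;  -200 − 42 = -242

-242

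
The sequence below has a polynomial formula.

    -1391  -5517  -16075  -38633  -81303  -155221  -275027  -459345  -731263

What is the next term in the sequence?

-4126, -10558, -22558, -42670, -73918, -119806, -184318, -271918
-6432, -12000, -20112, -31248, -45888, -64512, -87600
-5568, -8112, -11136, -14640, -18624, -23088
-2544, -3024, -3504, -3984, -4464
-480, -480, -480, -480
Constant fifth difference = -480, so extend:
-4464 − 480 = -4944;  -23088 − 4944 = -28032;  -87600 − 28032 = -115632;  -271918 − 115632 = -387550;  -731263 − 387550 = -1118813

-1118813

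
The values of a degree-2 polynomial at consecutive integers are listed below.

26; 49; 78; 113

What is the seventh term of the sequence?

254

23  29  35
6  6
The second differences are constant (6).
35 + 6 = 41;  113 + 41 = 154
41 + 6 = 47;  154 + 47 = 201
47 + 6 = 53;  201 + 53 = 254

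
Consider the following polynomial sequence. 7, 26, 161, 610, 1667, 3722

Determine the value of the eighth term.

First differences: 19, 135, 449, 1057, 2055
Second differences: 116, 314, 608, 998
Third differences: 198, 294, 390
Fourth differences: 96, 96
Constant fourth difference = 96, so extend:
390 + 96 = 486;  998 + 486 = 1484;  2055 + 1484 = 3539;  3722 + 3539 = 7261
486 + 96 = 582;  1484 + 582 = 2066;  3539 + 2066 = 5605;  7261 + 5605 = 12866

12866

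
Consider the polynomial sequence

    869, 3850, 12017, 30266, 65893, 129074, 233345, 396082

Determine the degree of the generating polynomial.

5

2981, 8167, 18249, 35627, 63181, 104271, 162737
5186, 10082, 17378, 27554, 41090, 58466
4896, 7296, 10176, 13536, 17376
2400, 2880, 3360, 3840
480, 480, 480
The fifth differences are constant, so the polynomial has degree 5.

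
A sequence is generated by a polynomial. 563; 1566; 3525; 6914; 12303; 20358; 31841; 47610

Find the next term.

68619

1003, 1959, 3389, 5389, 8055, 11483, 15769
956, 1430, 2000, 2666, 3428, 4286
474, 570, 666, 762, 858
96, 96, 96, 96
The fourth differences are constant (96).
858 + 96 = 954;  4286 + 954 = 5240;  15769 + 5240 = 21009;  47610 + 21009 = 68619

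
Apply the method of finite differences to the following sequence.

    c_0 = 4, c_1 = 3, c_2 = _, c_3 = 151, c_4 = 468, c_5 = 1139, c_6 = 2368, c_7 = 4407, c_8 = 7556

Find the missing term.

Using the last 6 terms:
First differences: 317, 671, 1229, 2039, 3149
Second differences: 354, 558, 810, 1110
Third differences: 204, 252, 300
Fourth differences: 48, 48
Constant fourth difference = 48.
Extend backward: 204 − 48 = 156;  354 − 156 = 198;  317 − 198 = 119;  151 − 119 = 32

32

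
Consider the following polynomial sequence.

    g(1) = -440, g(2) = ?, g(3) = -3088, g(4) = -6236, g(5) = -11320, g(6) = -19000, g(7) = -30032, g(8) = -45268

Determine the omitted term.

Using the last 6 terms:
Δ: -3148  -5084  -7680  -11032  -15236
Δ²: -1936  -2596  -3352  -4204
Δ³: -660  -756  -852
Δ⁴: -96  -96
Constant fourth difference = -96.
Extend backward: -660 + 96 = -564;  -1936 + 564 = -1372;  -3148 + 1372 = -1776;  -3088 + 1776 = -1312

-1312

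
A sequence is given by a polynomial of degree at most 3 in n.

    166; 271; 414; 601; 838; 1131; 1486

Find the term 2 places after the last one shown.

2406

D1: 105, 143, 187, 237, 293, 355
D2: 38, 44, 50, 56, 62
D3: 6, 6, 6, 6
The third differences are constant (6).
62 + 6 = 68;  355 + 68 = 423;  1486 + 423 = 1909
68 + 6 = 74;  423 + 74 = 497;  1909 + 497 = 2406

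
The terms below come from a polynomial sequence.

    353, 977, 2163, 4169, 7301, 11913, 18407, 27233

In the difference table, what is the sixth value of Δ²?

2332

Δ: 624, 1186, 2006, 3132, 4612, 6494, 8826
Δ²: 562, 820, 1126, 1480, 1882, 2332
Δ³: 258, 306, 354, 402, 450
Δ⁴: 48, 48, 48, 48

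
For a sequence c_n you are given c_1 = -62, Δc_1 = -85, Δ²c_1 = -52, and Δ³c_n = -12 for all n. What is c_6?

-1127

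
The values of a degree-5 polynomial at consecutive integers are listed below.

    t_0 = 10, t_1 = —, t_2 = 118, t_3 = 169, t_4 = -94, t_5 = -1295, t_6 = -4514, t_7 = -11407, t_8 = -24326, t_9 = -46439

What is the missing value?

41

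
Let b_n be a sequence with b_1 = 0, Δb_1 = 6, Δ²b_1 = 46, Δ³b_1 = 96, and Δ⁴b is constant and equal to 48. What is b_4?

252

Build the table forward from the leading diagonal:
Δ⁴: 48, 48, 48, 48
Δ³: 96, 144, 192, 240
Δ²: 46, 142, 286, 478
Δ: 6, 52, 194, 480
b: 0, 6, 58, 252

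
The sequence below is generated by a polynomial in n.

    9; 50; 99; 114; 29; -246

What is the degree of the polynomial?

4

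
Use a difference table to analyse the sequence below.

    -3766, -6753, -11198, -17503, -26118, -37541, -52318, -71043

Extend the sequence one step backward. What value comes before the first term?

D1: -2987, -4445, -6305, -8615, -11423, -14777, -18725
D2: -1458, -1860, -2310, -2808, -3354, -3948
D3: -402, -450, -498, -546, -594
D4: -48, -48, -48, -48
The fourth differences are constant at -48.
Work back: -402 + 48 = -354;  -1458 + 354 = -1104;  -2987 + 1104 = -1883;  -3766 + 1883 = -1883

-1883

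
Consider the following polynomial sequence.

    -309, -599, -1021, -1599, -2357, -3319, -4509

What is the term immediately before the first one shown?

-127

D1: -290  -422  -578  -758  -962  -1190
D2: -132  -156  -180  -204  -228
D3: -24  -24  -24  -24
The third differences are constant at -24.
Work back: -132 + 24 = -108;  -290 + 108 = -182;  -309 + 182 = -127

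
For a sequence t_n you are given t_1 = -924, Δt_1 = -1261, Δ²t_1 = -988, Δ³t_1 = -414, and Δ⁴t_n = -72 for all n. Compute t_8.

-47509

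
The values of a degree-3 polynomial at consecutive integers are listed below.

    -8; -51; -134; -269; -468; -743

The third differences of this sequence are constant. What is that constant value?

-12

D1: -43, -83, -135, -199, -275
D2: -40, -52, -64, -76
D3: -12, -12, -12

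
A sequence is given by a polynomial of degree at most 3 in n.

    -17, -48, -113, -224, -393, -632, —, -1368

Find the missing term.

-953

Using the first 6 terms:
Δ: -31  -65  -111  -169  -239
Δ²: -34  -46  -58  -70
Δ³: -12  -12  -12
Constant third difference = -12.
Extend forward: -70 − 12 = -82;  -239 − 82 = -321;  -632 − 321 = -953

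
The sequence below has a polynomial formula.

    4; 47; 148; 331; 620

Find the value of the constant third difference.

24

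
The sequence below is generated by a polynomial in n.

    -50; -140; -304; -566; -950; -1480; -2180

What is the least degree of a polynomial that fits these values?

3

First differences: -90, -164, -262, -384, -530, -700
Second differences: -74, -98, -122, -146, -170
Third differences: -24, -24, -24, -24
The third differences are constant, so the polynomial has degree 3.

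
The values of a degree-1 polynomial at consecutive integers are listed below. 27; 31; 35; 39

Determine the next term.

Δ: 4 , 4 , 4
Constant first difference = 4, so extend:
39 + 4 = 43

43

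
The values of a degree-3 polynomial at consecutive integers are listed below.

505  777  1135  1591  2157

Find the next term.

2845

Δ: 272, 358, 456, 566
Δ²: 86, 98, 110
Δ³: 12, 12
Constant third difference = 12, so extend:
110 + 12 = 122;  566 + 122 = 688;  2157 + 688 = 2845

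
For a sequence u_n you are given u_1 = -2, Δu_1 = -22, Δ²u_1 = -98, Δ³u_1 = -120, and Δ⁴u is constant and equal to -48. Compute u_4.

-482

Build the table forward from the leading diagonal:
Fourth differences: -48  -48  -48  -48
Third differences: -120  -168  -216  -264
Second differences: -98  -218  -386  -602
First differences: -22  -120  -338  -724
u: -2  -24  -144  -482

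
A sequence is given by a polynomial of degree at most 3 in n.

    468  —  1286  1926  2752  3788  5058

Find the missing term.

808

Using the last 5 terms:
Δ: 640, 826, 1036, 1270
Δ²: 186, 210, 234
Δ³: 24, 24
Constant third difference = 24.
Extend backward: 186 − 24 = 162;  640 − 162 = 478;  1286 − 478 = 808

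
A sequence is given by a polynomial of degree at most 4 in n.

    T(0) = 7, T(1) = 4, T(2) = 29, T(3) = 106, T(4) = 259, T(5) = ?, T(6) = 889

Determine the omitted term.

Using the first 5 terms:
-3  25  77  153
28  52  76
24  24
Constant third difference = 24.
Extend forward: 76 + 24 = 100;  153 + 100 = 253;  259 + 253 = 512

512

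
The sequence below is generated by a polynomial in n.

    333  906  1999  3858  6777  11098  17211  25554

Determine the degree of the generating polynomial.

Δ: 573, 1093, 1859, 2919, 4321, 6113, 8343
Δ²: 520, 766, 1060, 1402, 1792, 2230
Δ³: 246, 294, 342, 390, 438
Δ⁴: 48, 48, 48, 48
The fourth differences are constant, so the polynomial has degree 4.

4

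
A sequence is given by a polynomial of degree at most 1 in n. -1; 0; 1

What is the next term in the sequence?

2

Δ: 1 , 1
The first differences are constant (1).
1 + 1 = 2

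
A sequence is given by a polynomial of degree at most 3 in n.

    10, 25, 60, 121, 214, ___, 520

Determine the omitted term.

Using the first 5 terms:
D1: 15, 35, 61, 93
D2: 20, 26, 32
D3: 6, 6
Constant third difference = 6.
Extend forward: 32 + 6 = 38;  93 + 38 = 131;  214 + 131 = 345

345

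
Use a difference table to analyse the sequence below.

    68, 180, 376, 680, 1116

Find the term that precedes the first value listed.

16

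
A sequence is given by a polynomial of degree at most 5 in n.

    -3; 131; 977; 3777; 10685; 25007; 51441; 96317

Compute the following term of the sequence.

167837

134  846  2800  6908  14322  26434  44876
712  1954  4108  7414  12112  18442
1242  2154  3306  4698  6330
912  1152  1392  1632
240  240  240
The fifth differences are constant (240).
1632 + 240 = 1872;  6330 + 1872 = 8202;  18442 + 8202 = 26644;  44876 + 26644 = 71520;  96317 + 71520 = 167837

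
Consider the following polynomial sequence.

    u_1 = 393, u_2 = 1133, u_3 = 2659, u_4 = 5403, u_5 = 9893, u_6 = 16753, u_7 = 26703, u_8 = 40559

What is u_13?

D1: 740  1526  2744  4490  6860  9950  13856
D2: 786  1218  1746  2370  3090  3906
D3: 432  528  624  720  816
D4: 96  96  96  96
The fourth differences are constant (96).
816 + 96 = 912;  3906 + 912 = 4818;  13856 + 4818 = 18674;  40559 + 18674 = 59233
912 + 96 = 1008;  4818 + 1008 = 5826;  18674 + 5826 = 24500;  59233 + 24500 = 83733
1008 + 96 = 1104;  5826 + 1104 = 6930;  24500 + 6930 = 31430;  83733 + 31430 = 115163
1104 + 96 = 1200;  6930 + 1200 = 8130;  31430 + 8130 = 39560;  115163 + 39560 = 154723
1200 + 96 = 1296;  8130 + 1296 = 9426;  39560 + 9426 = 48986;  154723 + 48986 = 203709

203709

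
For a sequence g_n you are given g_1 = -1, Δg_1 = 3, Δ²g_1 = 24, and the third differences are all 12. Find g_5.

203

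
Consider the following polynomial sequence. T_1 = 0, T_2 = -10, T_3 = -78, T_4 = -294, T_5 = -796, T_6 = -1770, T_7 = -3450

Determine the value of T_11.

-23590

First differences: -10, -68, -216, -502, -974, -1680
Second differences: -58, -148, -286, -472, -706
Third differences: -90, -138, -186, -234
Fourth differences: -48, -48, -48
Constant fourth difference = -48, so extend:
-234 − 48 = -282;  -706 − 282 = -988;  -1680 − 988 = -2668;  -3450 − 2668 = -6118
-282 − 48 = -330;  -988 − 330 = -1318;  -2668 − 1318 = -3986;  -6118 − 3986 = -10104
-330 − 48 = -378;  -1318 − 378 = -1696;  -3986 − 1696 = -5682;  -10104 − 5682 = -15786
-378 − 48 = -426;  -1696 − 426 = -2122;  -5682 − 2122 = -7804;  -15786 − 7804 = -23590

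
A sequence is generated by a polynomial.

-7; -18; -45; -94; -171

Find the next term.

-11  -27  -49  -77
-16  -22  -28
-6  -6
Third differences constant at -6.
-28 − 6 = -34;  -77 − 34 = -111;  -171 − 111 = -282

-282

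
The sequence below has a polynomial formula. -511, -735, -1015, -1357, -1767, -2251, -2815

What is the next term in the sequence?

-3465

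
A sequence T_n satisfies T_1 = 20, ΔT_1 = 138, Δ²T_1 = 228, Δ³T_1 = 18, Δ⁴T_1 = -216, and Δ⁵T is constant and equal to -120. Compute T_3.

524

Build the table forward from the leading diagonal:
Fifth differences: -120  -120  -120
Fourth differences: -216  -336  -456
Third differences: 18  -198  -534
Second differences: 228  246  48
First differences: 138  366  612
T: 20  158  524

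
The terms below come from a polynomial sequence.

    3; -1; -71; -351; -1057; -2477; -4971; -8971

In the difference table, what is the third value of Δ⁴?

First differences: -4, -70, -280, -706, -1420, -2494, -4000
Second differences: -66, -210, -426, -714, -1074, -1506
Third differences: -144, -216, -288, -360, -432
Fourth differences: -72, -72, -72, -72

-72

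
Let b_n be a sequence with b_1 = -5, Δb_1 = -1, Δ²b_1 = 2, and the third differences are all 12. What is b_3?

-5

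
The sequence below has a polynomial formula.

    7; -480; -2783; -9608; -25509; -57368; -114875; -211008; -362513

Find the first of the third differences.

-2706

D1: -487, -2303, -6825, -15901, -31859, -57507, -96133, -151505
D2: -1816, -4522, -9076, -15958, -25648, -38626, -55372
D3: -2706, -4554, -6882, -9690, -12978, -16746
D4: -1848, -2328, -2808, -3288, -3768
D5: -480, -480, -480, -480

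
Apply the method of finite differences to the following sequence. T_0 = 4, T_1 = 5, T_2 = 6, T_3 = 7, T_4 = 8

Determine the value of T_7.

First differences: 1 , 1 , 1 , 1
The first differences are constant (1).
8 + 1 = 9
9 + 1 = 10
10 + 1 = 11

11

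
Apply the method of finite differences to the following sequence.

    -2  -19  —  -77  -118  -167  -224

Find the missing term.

-44

Using the last 4 terms:
Δ: -41, -49, -57
Δ²: -8, -8
Constant second difference = -8.
Extend backward: -41 + 8 = -33;  -77 + 33 = -44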